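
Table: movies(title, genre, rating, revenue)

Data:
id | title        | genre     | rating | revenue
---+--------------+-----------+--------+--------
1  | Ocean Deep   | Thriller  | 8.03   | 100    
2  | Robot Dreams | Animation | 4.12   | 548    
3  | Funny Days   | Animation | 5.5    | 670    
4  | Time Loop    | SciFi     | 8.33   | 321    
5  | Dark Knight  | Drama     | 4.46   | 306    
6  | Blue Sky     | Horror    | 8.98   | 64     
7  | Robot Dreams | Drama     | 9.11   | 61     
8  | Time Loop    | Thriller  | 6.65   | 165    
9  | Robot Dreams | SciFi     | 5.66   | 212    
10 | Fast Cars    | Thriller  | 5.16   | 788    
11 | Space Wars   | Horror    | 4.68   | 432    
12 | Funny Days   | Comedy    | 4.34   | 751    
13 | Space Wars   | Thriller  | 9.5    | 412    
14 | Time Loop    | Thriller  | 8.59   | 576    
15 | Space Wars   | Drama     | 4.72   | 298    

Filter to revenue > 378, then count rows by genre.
SELECT genre, COUNT(*)
FROM movies
WHERE revenue > 378
GROUP BY genre

Note: WHERE filters rows before grouping.

Result:
  Animation: 2
  Comedy: 1
  Horror: 1
  Thriller: 3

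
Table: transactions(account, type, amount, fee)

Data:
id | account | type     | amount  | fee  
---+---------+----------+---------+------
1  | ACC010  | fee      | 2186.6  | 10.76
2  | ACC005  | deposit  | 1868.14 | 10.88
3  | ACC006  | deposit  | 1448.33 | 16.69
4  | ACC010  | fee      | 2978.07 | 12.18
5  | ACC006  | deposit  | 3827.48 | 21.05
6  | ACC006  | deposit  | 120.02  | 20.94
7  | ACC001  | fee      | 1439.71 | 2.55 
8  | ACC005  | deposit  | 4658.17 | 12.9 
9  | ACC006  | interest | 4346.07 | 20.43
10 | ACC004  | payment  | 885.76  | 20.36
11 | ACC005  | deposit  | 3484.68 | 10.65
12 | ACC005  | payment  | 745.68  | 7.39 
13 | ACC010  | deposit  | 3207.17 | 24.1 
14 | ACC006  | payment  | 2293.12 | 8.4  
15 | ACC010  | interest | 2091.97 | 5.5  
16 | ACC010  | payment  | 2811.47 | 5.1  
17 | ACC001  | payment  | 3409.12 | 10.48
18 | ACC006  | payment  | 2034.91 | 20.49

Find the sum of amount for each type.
SELECT type, SUM(amount) as result
FROM transactions
GROUP BY type

Result:
  deposit: 18613.99
  fee: 6604.38
  interest: 6438.04
  payment: 12180.06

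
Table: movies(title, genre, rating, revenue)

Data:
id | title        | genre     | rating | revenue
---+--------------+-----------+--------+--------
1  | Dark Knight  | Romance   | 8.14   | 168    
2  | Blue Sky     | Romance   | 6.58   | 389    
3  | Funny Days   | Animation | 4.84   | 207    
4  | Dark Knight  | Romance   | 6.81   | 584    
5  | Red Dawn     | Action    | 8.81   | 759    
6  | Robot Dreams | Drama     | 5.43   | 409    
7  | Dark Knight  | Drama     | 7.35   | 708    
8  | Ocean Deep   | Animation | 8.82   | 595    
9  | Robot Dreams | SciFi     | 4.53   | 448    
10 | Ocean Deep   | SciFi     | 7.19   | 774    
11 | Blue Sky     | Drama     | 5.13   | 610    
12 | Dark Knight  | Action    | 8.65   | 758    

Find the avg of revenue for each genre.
SELECT genre, AVG(revenue) as result
FROM movies
GROUP BY genre

Result:
  Action: 758.50
  Animation: 401.00
  Drama: 575.67
  Romance: 380.33
  SciFi: 611.00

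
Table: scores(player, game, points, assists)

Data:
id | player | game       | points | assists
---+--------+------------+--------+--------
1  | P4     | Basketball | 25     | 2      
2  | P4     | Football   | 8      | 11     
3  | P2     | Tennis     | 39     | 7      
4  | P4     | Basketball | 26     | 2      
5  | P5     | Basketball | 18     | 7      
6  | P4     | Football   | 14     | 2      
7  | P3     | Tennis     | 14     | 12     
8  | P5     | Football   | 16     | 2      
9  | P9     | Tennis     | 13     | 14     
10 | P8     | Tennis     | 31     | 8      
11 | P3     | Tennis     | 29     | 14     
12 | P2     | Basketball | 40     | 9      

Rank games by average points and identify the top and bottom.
SELECT game, AVG(points)
FROM scores
GROUP BY game
ORDER BY AVG(points)

All groups:
  Football: 12.67
  Tennis: 25.20
  Basketball: 27.25

Highest: Basketball (27.25)
Lowest: Football (12.67)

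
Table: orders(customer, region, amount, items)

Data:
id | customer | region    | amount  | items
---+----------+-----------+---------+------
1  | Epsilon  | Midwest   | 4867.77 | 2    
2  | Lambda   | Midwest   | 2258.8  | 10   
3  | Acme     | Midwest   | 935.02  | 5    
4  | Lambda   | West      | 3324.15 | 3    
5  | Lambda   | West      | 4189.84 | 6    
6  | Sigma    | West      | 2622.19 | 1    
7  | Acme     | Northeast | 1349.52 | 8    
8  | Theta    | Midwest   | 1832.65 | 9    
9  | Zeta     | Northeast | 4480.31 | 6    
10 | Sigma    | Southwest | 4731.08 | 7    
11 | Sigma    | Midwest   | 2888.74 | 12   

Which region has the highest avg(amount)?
SELECT region, AVG(amount) as val
FROM orders
GROUP BY region
ORDER BY val DESC
LIMIT 1

Result: Southwest with avg(amount) = 4731.08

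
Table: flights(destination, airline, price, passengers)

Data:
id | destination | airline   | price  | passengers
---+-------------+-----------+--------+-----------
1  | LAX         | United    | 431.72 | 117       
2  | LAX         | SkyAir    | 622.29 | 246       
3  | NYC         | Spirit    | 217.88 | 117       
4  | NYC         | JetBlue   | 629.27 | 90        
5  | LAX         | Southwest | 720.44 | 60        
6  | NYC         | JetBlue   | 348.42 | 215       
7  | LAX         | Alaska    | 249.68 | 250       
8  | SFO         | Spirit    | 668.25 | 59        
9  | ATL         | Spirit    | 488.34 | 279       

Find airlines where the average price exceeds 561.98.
SELECT airline, AVG(price)
FROM flights
GROUP BY airline
HAVING AVG(price) > 561.98

Result:
  SkyAir: avg=622.29
  Southwest: avg=720.44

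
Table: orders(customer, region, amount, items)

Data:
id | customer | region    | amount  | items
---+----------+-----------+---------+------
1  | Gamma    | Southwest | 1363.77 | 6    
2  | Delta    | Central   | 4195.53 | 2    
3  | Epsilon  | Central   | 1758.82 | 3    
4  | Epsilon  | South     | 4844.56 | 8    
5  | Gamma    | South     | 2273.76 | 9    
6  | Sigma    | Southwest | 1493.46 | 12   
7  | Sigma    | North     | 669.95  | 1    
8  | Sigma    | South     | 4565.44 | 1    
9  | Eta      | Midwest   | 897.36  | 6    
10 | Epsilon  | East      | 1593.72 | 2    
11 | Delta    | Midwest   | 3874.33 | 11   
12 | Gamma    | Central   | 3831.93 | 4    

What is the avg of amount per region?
SELECT region, AVG(amount) as result
FROM orders
GROUP BY region

Result:
  Central: 3262.09
  East: 1593.72
  Midwest: 2385.85
  North: 669.95
  South: 3894.59
  Southwest: 1428.62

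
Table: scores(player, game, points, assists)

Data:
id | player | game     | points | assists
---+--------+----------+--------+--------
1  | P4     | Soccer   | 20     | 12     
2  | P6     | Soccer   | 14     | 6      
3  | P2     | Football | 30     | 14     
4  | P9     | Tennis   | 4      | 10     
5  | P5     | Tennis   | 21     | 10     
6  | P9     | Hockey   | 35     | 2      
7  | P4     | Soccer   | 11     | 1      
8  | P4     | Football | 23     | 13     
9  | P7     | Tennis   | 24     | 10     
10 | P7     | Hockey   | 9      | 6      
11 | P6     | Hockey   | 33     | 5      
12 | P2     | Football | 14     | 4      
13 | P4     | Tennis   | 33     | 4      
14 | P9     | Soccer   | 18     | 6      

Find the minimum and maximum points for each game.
SELECT game, MIN(points), MAX(points)
FROM scores
GROUP BY game

Result:
  Football: min=14, max=30
  Hockey: min=9, max=35
  Soccer: min=11, max=20
  Tennis: min=4, max=33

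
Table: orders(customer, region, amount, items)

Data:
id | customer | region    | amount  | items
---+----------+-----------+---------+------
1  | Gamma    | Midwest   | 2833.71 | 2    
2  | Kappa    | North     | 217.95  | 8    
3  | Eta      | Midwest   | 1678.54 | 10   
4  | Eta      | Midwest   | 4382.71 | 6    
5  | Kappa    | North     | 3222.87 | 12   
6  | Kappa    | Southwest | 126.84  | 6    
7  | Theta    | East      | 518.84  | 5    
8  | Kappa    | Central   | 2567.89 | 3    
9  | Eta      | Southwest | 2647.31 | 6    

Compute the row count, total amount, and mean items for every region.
SELECT region,
       COUNT(*) as cnt,
       SUM(amount) as total_amount,
       AVG(items) as avg_items
FROM orders
GROUP BY region

Result:
  Central: 1 records, 2567.89 total amount, 3.00 avg items
  East: 1 records, 518.84 total amount, 5.00 avg items
  Midwest: 3 records, 8894.96 total amount, 6.00 avg items
  North: 2 records, 3440.82 total amount, 10.00 avg items
  Southwest: 2 records, 2774.15 total amount, 6.00 avg items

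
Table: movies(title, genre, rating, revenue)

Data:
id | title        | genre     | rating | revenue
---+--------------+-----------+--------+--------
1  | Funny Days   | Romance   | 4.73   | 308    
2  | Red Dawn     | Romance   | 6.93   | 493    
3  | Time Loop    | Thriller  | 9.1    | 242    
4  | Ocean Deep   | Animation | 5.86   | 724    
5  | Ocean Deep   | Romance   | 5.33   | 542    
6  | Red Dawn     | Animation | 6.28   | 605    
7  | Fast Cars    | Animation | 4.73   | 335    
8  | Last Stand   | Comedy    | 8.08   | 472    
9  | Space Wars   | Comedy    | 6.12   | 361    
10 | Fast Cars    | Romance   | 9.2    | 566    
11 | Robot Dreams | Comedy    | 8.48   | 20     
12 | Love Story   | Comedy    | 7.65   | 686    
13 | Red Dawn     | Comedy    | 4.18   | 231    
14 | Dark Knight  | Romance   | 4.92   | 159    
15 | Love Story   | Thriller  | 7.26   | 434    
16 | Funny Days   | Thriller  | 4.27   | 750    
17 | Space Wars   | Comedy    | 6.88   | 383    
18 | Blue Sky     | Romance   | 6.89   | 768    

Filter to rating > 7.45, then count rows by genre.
SELECT genre, COUNT(*)
FROM movies
WHERE rating > 7.45
GROUP BY genre

Note: WHERE filters rows before grouping.

Result:
  Comedy: 3
  Romance: 1
  Thriller: 1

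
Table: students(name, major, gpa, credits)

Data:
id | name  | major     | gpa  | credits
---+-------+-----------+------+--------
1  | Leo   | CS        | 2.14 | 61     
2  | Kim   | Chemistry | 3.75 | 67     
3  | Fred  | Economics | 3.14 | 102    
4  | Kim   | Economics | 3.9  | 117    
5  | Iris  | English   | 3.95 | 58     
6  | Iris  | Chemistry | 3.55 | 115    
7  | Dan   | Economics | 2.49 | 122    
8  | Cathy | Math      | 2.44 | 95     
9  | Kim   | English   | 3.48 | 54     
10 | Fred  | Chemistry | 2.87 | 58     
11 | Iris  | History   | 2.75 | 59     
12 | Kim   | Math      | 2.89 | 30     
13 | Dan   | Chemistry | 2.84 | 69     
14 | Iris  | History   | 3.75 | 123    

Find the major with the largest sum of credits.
SELECT major, SUM(credits) as val
FROM students
GROUP BY major
ORDER BY val DESC
LIMIT 1

Result: Economics with sum(credits) = 341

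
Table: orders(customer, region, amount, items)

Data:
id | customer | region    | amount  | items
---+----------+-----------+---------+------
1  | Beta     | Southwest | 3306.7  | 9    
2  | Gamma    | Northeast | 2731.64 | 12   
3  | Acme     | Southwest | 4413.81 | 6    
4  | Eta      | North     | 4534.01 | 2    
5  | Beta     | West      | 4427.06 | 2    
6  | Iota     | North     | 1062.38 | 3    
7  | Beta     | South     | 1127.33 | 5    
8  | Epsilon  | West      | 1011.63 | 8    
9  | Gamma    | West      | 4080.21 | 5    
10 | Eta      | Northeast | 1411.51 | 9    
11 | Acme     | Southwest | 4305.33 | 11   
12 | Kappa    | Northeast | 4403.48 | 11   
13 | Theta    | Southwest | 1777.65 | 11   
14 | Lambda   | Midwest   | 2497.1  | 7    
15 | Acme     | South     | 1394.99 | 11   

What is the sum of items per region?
SELECT region, SUM(items) as result
FROM orders
GROUP BY region

Result:
  Midwest: 7
  North: 5
  Northeast: 32
  South: 16
  Southwest: 37
  West: 15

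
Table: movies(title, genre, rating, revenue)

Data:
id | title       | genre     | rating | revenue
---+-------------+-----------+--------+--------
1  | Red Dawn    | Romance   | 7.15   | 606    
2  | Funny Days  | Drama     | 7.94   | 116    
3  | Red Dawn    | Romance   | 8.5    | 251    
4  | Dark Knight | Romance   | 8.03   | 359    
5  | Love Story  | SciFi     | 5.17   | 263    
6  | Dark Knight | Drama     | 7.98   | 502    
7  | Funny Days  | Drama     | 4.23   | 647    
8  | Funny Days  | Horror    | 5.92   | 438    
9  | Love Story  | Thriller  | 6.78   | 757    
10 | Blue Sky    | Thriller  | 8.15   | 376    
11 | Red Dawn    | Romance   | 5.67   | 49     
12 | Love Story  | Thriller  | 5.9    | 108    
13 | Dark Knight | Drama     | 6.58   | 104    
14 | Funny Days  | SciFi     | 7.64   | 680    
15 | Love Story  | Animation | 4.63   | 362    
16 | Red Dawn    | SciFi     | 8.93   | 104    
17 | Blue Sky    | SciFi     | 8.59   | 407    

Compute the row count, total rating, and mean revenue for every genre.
SELECT genre,
       COUNT(*) as cnt,
       SUM(rating) as total_rating,
       AVG(revenue) as avg_revenue
FROM movies
GROUP BY genre

Result:
  Animation: 1 records, 4.63 total rating, 362.00 avg revenue
  Drama: 4 records, 26.73 total rating, 342.25 avg revenue
  Horror: 1 records, 5.92 total rating, 438.00 avg revenue
  Romance: 4 records, 29.35 total rating, 316.25 avg revenue
  SciFi: 4 records, 30.33 total rating, 363.50 avg revenue
  Thriller: 3 records, 20.83 total rating, 413.67 avg revenue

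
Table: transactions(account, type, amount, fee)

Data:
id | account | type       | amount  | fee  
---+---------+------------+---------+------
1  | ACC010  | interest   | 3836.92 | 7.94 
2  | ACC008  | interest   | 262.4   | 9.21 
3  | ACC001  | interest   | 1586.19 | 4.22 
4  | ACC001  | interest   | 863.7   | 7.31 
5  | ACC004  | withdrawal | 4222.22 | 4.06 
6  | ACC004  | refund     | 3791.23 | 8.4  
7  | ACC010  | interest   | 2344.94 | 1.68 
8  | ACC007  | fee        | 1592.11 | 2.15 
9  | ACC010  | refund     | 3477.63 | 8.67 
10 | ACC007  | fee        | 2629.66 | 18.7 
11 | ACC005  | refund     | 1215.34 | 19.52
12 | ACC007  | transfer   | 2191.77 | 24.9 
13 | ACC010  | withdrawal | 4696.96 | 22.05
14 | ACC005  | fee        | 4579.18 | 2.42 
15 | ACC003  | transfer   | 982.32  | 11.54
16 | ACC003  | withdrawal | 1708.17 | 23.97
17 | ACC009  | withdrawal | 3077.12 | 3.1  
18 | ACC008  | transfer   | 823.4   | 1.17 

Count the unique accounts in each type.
SELECT type, COUNT(DISTINCT account)
FROM transactions
GROUP BY type

Result:
  fee: 2 distinct
  interest: 3 distinct
  refund: 3 distinct
  transfer: 3 distinct
  withdrawal: 4 distinct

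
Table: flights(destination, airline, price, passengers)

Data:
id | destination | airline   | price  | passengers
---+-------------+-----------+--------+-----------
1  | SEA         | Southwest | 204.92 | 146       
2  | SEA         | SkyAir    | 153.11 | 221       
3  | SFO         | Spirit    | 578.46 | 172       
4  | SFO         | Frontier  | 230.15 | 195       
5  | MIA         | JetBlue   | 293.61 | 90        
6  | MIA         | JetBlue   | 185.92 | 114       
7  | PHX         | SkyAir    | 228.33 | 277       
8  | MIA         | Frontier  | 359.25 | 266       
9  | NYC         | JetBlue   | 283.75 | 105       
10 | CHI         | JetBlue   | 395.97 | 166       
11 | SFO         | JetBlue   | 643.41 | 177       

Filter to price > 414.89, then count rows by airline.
SELECT airline, COUNT(*)
FROM flights
WHERE price > 414.89
GROUP BY airline

Note: WHERE filters rows before grouping.

Result:
  JetBlue: 1
  Spirit: 1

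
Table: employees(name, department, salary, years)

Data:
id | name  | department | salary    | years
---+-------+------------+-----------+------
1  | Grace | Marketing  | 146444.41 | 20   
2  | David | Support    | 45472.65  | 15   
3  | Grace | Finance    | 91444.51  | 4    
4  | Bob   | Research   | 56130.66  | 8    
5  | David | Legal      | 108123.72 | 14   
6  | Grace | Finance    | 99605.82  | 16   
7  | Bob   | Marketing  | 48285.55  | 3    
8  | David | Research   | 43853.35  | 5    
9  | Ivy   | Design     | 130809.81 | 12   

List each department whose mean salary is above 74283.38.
SELECT department, AVG(salary)
FROM employees
GROUP BY department
HAVING AVG(salary) > 74283.38

Result:
  Design: avg=130809.81
  Finance: avg=95525.17
  Legal: avg=108123.72
  Marketing: avg=97364.98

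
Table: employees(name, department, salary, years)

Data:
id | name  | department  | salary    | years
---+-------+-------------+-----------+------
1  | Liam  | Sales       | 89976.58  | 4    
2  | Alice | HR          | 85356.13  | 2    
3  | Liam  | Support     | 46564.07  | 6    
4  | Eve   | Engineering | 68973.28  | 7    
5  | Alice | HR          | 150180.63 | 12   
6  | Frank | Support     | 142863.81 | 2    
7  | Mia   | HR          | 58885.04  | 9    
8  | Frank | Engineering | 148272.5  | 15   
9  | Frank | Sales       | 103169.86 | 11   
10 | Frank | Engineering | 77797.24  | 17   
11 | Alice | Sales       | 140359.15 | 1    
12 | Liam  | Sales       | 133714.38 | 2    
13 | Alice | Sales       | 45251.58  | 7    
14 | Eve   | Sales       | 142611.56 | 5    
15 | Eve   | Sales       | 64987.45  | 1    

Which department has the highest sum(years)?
SELECT department, SUM(years) as val
FROM employees
GROUP BY department
ORDER BY val DESC
LIMIT 1

Result: Engineering with sum(years) = 39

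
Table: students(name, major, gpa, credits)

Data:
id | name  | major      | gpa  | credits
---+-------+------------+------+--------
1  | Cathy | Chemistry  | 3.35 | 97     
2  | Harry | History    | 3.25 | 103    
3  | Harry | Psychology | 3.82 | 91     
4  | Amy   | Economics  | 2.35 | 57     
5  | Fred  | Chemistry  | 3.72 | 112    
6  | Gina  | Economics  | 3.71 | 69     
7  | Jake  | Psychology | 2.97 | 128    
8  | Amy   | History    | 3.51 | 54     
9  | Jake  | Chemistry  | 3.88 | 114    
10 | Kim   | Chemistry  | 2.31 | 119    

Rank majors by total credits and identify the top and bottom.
SELECT major, SUM(credits)
FROM students
GROUP BY major
ORDER BY SUM(credits)

All groups:
  Economics: 126
  History: 157
  Psychology: 219
  Chemistry: 442

Highest: Chemistry (442)
Lowest: Economics (126)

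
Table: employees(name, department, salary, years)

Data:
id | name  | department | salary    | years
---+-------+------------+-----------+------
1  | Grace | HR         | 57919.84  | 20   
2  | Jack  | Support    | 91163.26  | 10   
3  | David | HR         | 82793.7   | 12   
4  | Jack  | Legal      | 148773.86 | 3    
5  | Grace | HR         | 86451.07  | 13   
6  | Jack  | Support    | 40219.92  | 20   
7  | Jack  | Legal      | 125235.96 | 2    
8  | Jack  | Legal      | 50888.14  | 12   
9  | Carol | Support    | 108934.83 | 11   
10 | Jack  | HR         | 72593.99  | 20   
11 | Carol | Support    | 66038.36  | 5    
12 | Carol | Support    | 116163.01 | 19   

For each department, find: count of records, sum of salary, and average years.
SELECT department,
       COUNT(*) as cnt,
       SUM(salary) as total_salary,
       AVG(years) as avg_years
FROM employees
GROUP BY department

Result:
  HR: 4 records, 299758.60 total salary, 16.25 avg years
  Legal: 3 records, 324897.96 total salary, 5.67 avg years
  Support: 5 records, 422519.38 total salary, 13.00 avg years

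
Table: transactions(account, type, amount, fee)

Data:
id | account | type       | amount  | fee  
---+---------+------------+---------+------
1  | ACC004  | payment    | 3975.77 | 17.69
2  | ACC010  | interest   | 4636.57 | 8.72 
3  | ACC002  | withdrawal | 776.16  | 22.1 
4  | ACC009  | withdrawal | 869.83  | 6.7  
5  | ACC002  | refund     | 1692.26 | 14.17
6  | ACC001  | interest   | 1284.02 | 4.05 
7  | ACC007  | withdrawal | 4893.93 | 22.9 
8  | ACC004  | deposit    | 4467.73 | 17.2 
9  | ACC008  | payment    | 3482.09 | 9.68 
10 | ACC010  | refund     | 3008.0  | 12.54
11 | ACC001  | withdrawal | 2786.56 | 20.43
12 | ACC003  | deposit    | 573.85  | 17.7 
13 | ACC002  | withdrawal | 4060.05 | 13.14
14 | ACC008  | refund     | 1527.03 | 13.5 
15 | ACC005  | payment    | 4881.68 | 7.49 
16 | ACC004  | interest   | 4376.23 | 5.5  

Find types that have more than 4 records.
SELECT type, COUNT(*) as cnt
FROM transactions
GROUP BY type
HAVING COUNT(*) > 4

Result:
  withdrawal: 5

Note: HAVING filters groups after aggregation, WHERE filters rows before.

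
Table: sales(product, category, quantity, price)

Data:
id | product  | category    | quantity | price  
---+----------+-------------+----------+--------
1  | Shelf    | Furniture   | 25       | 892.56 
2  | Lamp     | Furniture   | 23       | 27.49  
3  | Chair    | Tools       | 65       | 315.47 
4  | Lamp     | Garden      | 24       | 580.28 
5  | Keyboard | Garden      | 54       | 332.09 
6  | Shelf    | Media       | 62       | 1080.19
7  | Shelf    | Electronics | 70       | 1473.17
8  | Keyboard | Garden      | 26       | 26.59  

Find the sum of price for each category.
SELECT category, SUM(price) as result
FROM sales
GROUP BY category

Result:
  Electronics: 1473.17
  Furniture: 920.05
  Garden: 938.96
  Media: 1080.19
  Tools: 315.47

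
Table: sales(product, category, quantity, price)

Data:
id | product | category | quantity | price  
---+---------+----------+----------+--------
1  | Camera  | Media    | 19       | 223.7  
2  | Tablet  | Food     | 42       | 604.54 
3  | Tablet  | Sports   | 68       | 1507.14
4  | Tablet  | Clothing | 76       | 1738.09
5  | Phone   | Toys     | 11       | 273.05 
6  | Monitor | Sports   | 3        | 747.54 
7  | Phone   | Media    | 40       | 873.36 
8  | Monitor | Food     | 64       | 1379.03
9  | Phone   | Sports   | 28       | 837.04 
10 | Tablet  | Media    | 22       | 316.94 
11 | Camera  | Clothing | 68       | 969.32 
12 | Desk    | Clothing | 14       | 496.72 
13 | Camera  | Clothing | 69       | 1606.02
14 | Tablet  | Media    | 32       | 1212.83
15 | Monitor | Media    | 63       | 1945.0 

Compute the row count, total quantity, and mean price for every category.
SELECT category,
       COUNT(*) as cnt,
       SUM(quantity) as total_quantity,
       AVG(price) as avg_price
FROM sales
GROUP BY category

Result:
  Clothing: 4 records, 227 total quantity, 1202.54 avg price
  Food: 2 records, 106 total quantity, 991.79 avg price
  Media: 5 records, 176 total quantity, 914.37 avg price
  Sports: 3 records, 99 total quantity, 1030.57 avg price
  Toys: 1 records, 11 total quantity, 273.05 avg price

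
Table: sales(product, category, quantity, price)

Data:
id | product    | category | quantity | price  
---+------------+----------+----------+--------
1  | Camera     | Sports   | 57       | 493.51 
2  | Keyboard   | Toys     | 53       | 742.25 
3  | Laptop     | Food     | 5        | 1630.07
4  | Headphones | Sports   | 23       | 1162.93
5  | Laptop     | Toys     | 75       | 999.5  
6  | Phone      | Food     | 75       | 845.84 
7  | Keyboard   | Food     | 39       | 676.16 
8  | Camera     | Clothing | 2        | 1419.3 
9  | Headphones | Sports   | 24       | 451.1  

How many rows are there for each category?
SELECT category, COUNT(*) as count
FROM sales
GROUP BY category

Result:
  Clothing: 1
  Food: 3
  Sports: 3
  Toys: 2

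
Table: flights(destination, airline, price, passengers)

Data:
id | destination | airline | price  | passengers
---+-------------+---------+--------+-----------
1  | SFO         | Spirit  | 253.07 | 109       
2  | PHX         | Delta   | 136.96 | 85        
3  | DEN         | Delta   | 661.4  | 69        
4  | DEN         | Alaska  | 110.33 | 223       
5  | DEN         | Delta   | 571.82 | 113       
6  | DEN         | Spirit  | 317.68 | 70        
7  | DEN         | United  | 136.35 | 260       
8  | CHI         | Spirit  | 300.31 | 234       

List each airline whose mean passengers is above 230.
SELECT airline, AVG(passengers)
FROM flights
GROUP BY airline
HAVING AVG(passengers) > 230

Result:
  United: avg=260.00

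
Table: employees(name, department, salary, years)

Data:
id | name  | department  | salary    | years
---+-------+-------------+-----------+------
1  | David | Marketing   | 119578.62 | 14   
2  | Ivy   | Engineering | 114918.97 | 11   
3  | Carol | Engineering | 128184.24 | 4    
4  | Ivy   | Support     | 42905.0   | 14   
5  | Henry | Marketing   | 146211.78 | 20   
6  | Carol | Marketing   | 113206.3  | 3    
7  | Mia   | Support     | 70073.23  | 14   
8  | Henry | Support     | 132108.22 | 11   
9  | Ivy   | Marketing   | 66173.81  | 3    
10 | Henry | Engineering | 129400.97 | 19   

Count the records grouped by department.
SELECT department, COUNT(*) as count
FROM employees
GROUP BY department

Result:
  Engineering: 3
  Marketing: 4
  Support: 3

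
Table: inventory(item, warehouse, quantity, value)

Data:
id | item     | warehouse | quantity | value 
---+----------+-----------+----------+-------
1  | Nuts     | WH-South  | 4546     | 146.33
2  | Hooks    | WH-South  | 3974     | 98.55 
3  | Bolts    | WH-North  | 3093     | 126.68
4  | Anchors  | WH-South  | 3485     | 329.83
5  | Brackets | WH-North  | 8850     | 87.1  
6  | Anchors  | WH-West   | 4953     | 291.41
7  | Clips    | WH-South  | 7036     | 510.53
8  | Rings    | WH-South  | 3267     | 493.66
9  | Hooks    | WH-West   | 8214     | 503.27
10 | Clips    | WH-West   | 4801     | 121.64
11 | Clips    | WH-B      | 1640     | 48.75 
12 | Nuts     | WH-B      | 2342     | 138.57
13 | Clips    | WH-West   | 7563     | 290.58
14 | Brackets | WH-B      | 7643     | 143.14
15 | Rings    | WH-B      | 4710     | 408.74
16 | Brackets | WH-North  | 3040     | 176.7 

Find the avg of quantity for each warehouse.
SELECT warehouse, AVG(quantity) as result
FROM inventory
GROUP BY warehouse

Result:
  WH-B: 4083.75
  WH-North: 4994.33
  WH-South: 4461.60
  WH-West: 6382.75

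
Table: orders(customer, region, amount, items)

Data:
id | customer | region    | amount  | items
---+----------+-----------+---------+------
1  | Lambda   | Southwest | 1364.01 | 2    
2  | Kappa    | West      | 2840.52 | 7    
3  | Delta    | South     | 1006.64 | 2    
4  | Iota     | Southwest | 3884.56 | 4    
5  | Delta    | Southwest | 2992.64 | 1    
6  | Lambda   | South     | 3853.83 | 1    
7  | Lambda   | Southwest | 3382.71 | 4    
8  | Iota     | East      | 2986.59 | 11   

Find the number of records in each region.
SELECT region, COUNT(*) as count
FROM orders
GROUP BY region

Result:
  East: 1
  South: 2
  Southwest: 4
  West: 1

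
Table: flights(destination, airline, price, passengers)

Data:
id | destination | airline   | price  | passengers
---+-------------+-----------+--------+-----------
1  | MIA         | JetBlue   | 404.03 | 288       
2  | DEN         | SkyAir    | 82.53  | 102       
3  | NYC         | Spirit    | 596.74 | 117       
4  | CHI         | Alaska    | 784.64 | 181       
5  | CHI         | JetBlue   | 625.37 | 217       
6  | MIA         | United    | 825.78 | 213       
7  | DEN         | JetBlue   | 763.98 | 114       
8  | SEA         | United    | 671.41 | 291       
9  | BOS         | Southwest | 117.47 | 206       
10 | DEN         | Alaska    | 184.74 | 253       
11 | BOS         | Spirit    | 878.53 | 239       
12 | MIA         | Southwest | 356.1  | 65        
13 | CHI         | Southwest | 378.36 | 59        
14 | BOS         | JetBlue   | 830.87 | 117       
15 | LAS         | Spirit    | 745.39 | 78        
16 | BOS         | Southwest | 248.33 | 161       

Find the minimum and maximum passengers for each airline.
SELECT airline, MIN(passengers), MAX(passengers)
FROM flights
GROUP BY airline

Result:
  Alaska: min=181, max=253
  JetBlue: min=114, max=288
  SkyAir: min=102, max=102
  Southwest: min=59, max=206
  Spirit: min=78, max=239
  United: min=213, max=291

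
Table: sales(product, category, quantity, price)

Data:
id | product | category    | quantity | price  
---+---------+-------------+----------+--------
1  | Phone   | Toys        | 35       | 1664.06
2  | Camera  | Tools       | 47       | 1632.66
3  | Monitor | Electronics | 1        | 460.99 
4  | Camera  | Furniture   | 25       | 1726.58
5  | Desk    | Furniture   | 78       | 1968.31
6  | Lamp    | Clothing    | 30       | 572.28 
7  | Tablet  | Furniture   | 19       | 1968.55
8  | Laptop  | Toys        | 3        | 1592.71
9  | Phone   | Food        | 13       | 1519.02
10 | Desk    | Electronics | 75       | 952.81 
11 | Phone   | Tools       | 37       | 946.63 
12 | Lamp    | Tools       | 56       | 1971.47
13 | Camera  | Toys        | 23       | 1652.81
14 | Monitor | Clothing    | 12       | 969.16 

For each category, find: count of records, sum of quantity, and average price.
SELECT category,
       COUNT(*) as cnt,
       SUM(quantity) as total_quantity,
       AVG(price) as avg_price
FROM sales
GROUP BY category

Result:
  Clothing: 2 records, 42 total quantity, 770.72 avg price
  Electronics: 2 records, 76 total quantity, 706.90 avg price
  Food: 1 records, 13 total quantity, 1519.02 avg price
  Furniture: 3 records, 122 total quantity, 1887.81 avg price
  Tools: 3 records, 140 total quantity, 1516.92 avg price
  Toys: 3 records, 61 total quantity, 1636.53 avg price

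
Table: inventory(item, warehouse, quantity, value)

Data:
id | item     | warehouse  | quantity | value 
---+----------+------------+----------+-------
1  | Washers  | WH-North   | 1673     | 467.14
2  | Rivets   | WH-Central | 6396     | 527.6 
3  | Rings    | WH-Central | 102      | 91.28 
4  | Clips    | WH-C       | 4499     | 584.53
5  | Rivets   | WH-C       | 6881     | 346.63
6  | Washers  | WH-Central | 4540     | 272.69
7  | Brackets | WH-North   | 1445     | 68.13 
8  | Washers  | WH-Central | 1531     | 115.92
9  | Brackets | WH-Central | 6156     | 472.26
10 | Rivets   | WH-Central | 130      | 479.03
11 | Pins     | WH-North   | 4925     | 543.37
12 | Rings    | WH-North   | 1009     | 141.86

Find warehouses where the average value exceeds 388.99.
SELECT warehouse, AVG(value)
FROM inventory
GROUP BY warehouse
HAVING AVG(value) > 388.99

Result:
  WH-C: avg=465.58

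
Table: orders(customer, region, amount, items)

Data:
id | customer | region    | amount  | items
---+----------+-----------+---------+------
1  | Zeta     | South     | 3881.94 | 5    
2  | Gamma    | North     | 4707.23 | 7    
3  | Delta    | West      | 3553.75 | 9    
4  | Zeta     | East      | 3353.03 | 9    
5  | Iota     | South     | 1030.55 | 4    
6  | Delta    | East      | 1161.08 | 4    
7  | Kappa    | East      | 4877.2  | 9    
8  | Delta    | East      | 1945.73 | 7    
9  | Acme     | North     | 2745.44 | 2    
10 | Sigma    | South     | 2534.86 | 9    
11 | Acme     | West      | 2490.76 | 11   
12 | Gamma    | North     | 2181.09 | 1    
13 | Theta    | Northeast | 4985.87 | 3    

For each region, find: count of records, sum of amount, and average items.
SELECT region,
       COUNT(*) as cnt,
       SUM(amount) as total_amount,
       AVG(items) as avg_items
FROM orders
GROUP BY region

Result:
  East: 4 records, 11337.04 total amount, 7.25 avg items
  North: 3 records, 9633.76 total amount, 3.33 avg items
  Northeast: 1 records, 4985.87 total amount, 3.00 avg items
  South: 3 records, 7447.35 total amount, 6.00 avg items
  West: 2 records, 6044.51 total amount, 10.00 avg items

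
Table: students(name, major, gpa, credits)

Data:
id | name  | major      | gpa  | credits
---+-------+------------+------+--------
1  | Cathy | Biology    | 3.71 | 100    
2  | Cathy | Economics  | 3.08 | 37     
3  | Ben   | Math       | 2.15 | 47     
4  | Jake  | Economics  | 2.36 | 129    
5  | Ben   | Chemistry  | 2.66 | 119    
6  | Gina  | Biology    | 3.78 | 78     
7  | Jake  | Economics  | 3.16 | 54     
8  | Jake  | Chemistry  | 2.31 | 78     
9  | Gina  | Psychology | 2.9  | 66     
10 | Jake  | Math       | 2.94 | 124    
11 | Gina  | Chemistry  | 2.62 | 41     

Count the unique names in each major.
SELECT major, COUNT(DISTINCT name)
FROM students
GROUP BY major

Result:
  Biology: 2 distinct
  Chemistry: 3 distinct
  Economics: 2 distinct
  Math: 2 distinct
  Psychology: 1 distinct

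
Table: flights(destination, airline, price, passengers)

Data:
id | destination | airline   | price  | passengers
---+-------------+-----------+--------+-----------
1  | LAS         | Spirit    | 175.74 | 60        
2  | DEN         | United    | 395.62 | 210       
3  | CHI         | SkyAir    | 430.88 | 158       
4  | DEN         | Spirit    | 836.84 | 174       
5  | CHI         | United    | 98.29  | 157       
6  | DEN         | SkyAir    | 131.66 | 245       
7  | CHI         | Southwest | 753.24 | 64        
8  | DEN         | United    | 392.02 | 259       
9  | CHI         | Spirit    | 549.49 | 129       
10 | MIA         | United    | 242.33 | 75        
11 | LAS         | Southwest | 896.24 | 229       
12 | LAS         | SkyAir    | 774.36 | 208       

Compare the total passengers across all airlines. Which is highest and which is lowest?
SELECT airline, SUM(passengers)
FROM flights
GROUP BY airline
ORDER BY SUM(passengers)

All groups:
  Southwest: 293
  Spirit: 363
  SkyAir: 611
  United: 701

Highest: United (701)
Lowest: Southwest (293)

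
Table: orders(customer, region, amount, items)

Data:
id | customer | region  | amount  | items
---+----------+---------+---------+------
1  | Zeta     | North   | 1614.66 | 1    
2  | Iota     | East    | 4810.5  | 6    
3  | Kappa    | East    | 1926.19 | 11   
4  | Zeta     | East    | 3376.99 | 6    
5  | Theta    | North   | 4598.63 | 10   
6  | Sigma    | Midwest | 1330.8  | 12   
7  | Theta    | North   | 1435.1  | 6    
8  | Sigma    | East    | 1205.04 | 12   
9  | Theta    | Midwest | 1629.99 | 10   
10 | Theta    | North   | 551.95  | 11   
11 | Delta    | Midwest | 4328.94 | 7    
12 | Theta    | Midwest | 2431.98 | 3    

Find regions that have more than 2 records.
SELECT region, COUNT(*) as cnt
FROM orders
GROUP BY region
HAVING COUNT(*) > 2

Result:
  East: 4
  Midwest: 4
  North: 4

Note: HAVING filters groups after aggregation, WHERE filters rows before.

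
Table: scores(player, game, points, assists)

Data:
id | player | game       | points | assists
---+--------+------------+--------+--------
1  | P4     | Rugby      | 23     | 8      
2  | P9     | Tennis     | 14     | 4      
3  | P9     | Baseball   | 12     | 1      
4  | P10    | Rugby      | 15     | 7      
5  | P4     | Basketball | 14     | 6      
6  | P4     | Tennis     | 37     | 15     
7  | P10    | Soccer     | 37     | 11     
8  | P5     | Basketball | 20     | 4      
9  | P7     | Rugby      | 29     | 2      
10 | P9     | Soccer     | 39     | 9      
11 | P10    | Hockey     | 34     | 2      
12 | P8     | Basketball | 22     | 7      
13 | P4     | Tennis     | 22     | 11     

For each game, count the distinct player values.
SELECT game, COUNT(DISTINCT player)
FROM scores
GROUP BY game

Result:
  Baseball: 1 distinct
  Basketball: 3 distinct
  Hockey: 1 distinct
  Rugby: 3 distinct
  Soccer: 2 distinct
  Tennis: 2 distinct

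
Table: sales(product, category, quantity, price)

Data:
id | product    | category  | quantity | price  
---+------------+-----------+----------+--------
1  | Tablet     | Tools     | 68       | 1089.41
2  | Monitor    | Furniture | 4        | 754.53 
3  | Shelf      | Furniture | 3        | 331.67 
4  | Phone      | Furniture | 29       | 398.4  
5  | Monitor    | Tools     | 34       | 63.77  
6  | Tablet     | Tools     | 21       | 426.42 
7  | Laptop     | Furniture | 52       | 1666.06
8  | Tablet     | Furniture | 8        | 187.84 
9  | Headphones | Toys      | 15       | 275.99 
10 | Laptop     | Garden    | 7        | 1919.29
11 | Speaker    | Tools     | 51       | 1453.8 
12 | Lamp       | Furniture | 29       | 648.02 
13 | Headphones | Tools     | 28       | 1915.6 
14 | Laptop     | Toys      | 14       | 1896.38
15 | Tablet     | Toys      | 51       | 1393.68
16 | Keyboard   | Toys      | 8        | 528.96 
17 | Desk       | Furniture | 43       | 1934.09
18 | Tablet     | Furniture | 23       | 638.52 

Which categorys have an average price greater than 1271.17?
SELECT category, AVG(price)
FROM sales
GROUP BY category
HAVING AVG(price) > 1271.17

Result:
  Garden: avg=1919.29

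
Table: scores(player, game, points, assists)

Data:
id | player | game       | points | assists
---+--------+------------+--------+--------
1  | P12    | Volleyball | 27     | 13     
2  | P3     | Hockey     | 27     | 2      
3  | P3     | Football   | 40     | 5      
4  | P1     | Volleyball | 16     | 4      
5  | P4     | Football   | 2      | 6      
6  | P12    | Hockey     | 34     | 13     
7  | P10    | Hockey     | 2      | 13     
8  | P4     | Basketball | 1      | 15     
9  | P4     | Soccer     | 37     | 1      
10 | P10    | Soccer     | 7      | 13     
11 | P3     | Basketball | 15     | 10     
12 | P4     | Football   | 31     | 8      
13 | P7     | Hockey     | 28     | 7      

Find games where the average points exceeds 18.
SELECT game, AVG(points)
FROM scores
GROUP BY game
HAVING AVG(points) > 18

Result:
  Football: avg=24.33
  Hockey: avg=22.75
  Soccer: avg=22.00
  Volleyball: avg=21.50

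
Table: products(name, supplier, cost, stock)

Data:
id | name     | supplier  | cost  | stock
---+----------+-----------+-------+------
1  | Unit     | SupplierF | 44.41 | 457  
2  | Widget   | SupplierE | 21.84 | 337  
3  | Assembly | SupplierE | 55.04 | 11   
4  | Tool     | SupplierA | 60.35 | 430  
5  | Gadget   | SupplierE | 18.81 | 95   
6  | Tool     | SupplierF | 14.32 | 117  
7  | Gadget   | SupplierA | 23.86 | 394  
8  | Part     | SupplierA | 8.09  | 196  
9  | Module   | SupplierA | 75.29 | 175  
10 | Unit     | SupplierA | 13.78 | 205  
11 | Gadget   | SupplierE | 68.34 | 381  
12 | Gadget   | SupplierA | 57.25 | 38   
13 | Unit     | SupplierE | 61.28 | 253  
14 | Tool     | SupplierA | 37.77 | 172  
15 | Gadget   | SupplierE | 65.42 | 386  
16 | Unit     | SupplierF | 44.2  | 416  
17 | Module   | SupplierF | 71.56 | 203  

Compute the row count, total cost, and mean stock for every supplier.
SELECT supplier,
       COUNT(*) as cnt,
       SUM(cost) as total_cost,
       AVG(stock) as avg_stock
FROM products
GROUP BY supplier

Result:
  SupplierA: 7 records, 276.39 total cost, 230.00 avg stock
  SupplierE: 6 records, 290.73 total cost, 243.83 avg stock
  SupplierF: 4 records, 174.49 total cost, 298.25 avg stock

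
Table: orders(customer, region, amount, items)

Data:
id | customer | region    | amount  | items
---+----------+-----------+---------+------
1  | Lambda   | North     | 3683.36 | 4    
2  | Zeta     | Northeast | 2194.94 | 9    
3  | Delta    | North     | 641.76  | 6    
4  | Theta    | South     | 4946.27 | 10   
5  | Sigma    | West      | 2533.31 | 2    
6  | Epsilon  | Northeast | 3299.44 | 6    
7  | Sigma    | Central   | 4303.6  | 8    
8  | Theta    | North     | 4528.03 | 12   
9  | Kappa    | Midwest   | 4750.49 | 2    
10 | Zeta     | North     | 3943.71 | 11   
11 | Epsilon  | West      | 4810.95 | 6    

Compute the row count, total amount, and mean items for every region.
SELECT region,
       COUNT(*) as cnt,
       SUM(amount) as total_amount,
       AVG(items) as avg_items
FROM orders
GROUP BY region

Result:
  Central: 1 records, 4303.60 total amount, 8.00 avg items
  Midwest: 1 records, 4750.49 total amount, 2.00 avg items
  North: 4 records, 12796.86 total amount, 8.25 avg items
  Northeast: 2 records, 5494.38 total amount, 7.50 avg items
  South: 1 records, 4946.27 total amount, 10.00 avg items
  West: 2 records, 7344.26 total amount, 4.00 avg items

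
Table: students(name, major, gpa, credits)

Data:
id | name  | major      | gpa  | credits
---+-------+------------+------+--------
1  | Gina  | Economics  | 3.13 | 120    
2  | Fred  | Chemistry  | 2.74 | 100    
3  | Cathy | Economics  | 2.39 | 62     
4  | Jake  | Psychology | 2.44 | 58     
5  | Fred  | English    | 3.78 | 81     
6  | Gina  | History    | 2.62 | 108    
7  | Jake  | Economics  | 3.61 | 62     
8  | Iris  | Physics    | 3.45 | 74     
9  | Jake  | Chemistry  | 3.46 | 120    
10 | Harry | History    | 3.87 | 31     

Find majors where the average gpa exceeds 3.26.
SELECT major, AVG(gpa)
FROM students
GROUP BY major
HAVING AVG(gpa) > 3.26

Result:
  English: avg=3.78
  Physics: avg=3.45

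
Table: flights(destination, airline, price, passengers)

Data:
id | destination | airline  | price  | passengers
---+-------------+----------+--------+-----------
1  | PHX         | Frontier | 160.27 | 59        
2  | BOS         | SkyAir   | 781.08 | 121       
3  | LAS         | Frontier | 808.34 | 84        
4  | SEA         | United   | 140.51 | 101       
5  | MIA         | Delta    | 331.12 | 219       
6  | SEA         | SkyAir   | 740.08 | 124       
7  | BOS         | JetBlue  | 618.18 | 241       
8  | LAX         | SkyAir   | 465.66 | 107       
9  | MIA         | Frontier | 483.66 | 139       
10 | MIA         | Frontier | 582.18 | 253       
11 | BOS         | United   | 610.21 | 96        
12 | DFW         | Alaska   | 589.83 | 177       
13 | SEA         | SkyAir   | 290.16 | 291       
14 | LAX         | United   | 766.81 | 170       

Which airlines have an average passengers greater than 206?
SELECT airline, AVG(passengers)
FROM flights
GROUP BY airline
HAVING AVG(passengers) > 206

Result:
  Delta: avg=219.00
  JetBlue: avg=241.00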